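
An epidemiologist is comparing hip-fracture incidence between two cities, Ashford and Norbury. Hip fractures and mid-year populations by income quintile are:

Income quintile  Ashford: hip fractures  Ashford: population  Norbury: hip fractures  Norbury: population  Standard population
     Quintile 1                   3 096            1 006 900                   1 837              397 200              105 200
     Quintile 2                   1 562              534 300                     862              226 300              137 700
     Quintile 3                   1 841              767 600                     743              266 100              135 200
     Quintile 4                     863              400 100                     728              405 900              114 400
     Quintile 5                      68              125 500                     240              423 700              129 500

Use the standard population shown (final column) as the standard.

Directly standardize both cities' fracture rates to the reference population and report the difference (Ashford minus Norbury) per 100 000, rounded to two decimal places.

-48.21

Income-specific rates per 100 000 for Ashford: 307.48, 292.35, 239.84, 215.70, 54.18.
For Norbury: 462.49, 380.91, 279.22, 179.35, 56.64.
Standard total = 622 000; weights = 0.1691, 0.2214, 0.2174, 0.1839, 0.2082.
Ashford: 0.1691×307.48 + 0.2214×292.35 + 0.2174×239.84 + 0.1839×215.70 + 0.2082×54.18 = 219.8090 per 100 000.
Norbury: 0.1691×462.49 + 0.2214×380.91 + 0.2174×279.22 + 0.1839×179.35 + 0.2082×56.64 = 268.0207 per 100 000.
Difference = 219.8090 − 268.0207 = -48.2117.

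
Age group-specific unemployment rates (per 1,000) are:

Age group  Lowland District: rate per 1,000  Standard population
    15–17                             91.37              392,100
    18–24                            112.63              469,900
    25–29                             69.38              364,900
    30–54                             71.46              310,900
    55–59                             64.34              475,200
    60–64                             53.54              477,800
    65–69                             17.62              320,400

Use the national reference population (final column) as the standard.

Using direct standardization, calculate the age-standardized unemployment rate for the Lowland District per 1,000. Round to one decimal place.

Standard total = 2,811,200; weights = 0.1395, 0.1672, 0.1298, 0.1106, 0.1690, 0.1700, 0.1140.
Standardized rate: 0.1395×91.37 + 0.1672×112.63 + 0.1298×69.38 + 0.1106×71.46 + 0.1690×64.34 + 0.1700×53.54 + 0.1140×17.62 = 70.4631 per 1,000.

70.5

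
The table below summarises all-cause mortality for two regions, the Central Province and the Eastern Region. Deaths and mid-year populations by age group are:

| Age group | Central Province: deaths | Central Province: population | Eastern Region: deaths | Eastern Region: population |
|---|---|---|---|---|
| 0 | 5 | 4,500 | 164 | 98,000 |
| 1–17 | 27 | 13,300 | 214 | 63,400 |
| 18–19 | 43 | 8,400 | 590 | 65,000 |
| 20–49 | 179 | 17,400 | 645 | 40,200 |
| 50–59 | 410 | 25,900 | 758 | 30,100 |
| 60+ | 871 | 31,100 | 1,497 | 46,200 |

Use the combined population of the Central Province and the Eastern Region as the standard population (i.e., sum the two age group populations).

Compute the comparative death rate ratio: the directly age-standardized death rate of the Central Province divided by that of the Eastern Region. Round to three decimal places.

0.723

Age-specific rates per 1,000 for the Central Province: 1.111, 2.030, 5.119, 10.287, 15.830, 28.006.
For the Eastern Region: 1.673, 3.375, 9.077, 16.045, 25.183, 32.403.
Combined standard total = 443,500; weights = 0.2311, 0.1729, 0.1655, 0.1299, 0.1263, 0.1743.
The Central Province: 0.2311×1.111 + 0.1729×2.030 + 0.1655×5.119 + 0.1299×10.287 + 0.1263×15.830 + 0.1743×28.006 = 9.6714 per 1,000.
The Eastern Region: 0.2311×1.673 + 0.1729×3.375 + 0.1655×9.077 + 0.1299×16.045 + 0.1263×25.183 + 0.1743×32.403 = 13.3840 per 1,000.
Ratio = 9.6714 ÷ 13.3840 = 0.72261.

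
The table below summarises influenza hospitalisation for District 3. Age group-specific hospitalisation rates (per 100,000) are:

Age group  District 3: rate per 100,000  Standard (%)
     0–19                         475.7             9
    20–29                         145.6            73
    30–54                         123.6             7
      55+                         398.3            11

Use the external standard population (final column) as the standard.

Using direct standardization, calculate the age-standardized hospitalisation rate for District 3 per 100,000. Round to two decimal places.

Standard weights: 0.09, 0.73, 0.07, 0.11.
Standardized rate: 0.0900×475.7 + 0.7300×145.6 + 0.0700×123.6 + 0.1100×398.3 = 201.5660 per 100,000.

201.57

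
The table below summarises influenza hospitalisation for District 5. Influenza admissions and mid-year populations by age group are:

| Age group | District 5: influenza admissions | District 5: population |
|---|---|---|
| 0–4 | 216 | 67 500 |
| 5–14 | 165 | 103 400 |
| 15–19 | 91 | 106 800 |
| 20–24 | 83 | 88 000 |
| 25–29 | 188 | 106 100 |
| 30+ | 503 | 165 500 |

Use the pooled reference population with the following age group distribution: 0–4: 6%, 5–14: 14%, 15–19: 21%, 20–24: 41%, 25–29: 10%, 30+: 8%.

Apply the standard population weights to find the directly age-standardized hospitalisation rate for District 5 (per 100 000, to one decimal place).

Age-specific rates per 100 000 for District 5: 320.00, 159.57, 85.21, 94.32, 177.19, 303.93.
Standard weights: 0.06, 0.14, 0.21, 0.41, 0.10, 0.08.
Standardized rate: 0.0600×320.00 + 0.1400×159.57 + 0.2100×85.21 + 0.4100×94.32 + 0.1000×177.19 + 0.0800×303.93 = 140.1375 per 100 000.

140.1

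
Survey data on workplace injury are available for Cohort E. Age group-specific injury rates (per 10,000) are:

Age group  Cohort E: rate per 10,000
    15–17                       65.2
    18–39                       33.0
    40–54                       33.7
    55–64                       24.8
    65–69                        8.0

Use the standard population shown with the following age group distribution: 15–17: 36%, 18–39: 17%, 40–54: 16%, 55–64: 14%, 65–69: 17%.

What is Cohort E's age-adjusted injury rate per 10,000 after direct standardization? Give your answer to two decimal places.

39.31

Standard weights: 0.36, 0.17, 0.16, 0.14, 0.17.
Standardized rate: 0.3600×65.2 + 0.1700×33.0 + 0.1600×33.7 + 0.1400×24.8 + 0.1700×8.0 = 39.3060 per 10,000.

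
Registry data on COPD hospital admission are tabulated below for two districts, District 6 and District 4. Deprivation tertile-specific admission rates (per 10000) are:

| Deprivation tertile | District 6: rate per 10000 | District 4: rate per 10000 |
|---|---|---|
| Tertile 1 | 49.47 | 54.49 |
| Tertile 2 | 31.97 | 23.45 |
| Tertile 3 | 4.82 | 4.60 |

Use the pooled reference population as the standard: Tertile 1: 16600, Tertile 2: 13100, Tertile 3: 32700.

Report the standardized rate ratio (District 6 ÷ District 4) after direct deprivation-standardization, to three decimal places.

1.026

Standard total = 62400; weights = 0.2660, 0.2099, 0.5240.
District 6: 0.2660×49.47 + 0.2099×31.97 + 0.5240×4.82 = 22.3978 per 10000.
District 4: 0.2660×54.49 + 0.2099×23.45 + 0.5240×4.60 = 21.8293 per 10000.
Ratio = 22.3978 ÷ 21.8293 = 1.02604.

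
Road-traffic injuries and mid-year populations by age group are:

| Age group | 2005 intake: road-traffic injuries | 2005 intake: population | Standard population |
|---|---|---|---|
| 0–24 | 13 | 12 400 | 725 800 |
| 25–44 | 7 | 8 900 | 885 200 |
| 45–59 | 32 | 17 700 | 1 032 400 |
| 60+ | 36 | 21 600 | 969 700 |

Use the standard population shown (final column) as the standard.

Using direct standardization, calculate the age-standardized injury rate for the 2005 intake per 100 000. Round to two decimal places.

Age-specific rates per 100 000 for the 2005 intake: 104.84, 78.65, 180.79, 166.67.
Standard total = 3 613 100; weights = 0.2009, 0.2450, 0.2857, 0.2684.
Standardized rate: 0.2009×104.84 + 0.2450×78.65 + 0.2857×180.79 + 0.2684×166.67 = 136.7191 per 100 000.

136.72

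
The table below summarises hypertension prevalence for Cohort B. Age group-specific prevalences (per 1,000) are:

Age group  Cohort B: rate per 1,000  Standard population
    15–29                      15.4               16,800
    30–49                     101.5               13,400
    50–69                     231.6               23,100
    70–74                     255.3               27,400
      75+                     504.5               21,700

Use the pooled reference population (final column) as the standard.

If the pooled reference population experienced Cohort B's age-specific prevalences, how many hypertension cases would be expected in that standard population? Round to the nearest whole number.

Expected hypertension cases = Σ (standard pop × age-specific rate ÷ 1,000)
= 16,800×15.4/1,000 + 13,400×101.5/1,000 + 23,100×231.6/1,000 + 27,400×255.3/1,000 + 21,700×504.5/1,000
= 258.72 + 1360.10 + 5349.96 + 6995.22 + 10947.65 = 24911.65.

24912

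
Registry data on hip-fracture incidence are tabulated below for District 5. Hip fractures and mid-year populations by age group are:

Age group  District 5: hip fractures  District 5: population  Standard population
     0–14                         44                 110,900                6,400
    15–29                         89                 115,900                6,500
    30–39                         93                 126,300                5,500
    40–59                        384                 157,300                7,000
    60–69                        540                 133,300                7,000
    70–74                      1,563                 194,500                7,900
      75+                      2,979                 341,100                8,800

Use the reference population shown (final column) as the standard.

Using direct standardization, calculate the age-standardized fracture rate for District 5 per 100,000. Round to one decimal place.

402.0

Age-specific rates per 100,000 for District 5: 39.68, 76.79, 73.63, 244.12, 405.10, 803.60, 873.35.
Standard total = 49,100; weights = 0.1303, 0.1324, 0.1120, 0.1426, 0.1426, 0.1609, 0.1792.
Standardized rate: 0.1303×39.68 + 0.1324×76.79 + 0.1120×73.63 + 0.1426×244.12 + 0.1426×405.10 + 0.1609×803.60 + 0.1792×873.35 = 401.9656 per 100,000.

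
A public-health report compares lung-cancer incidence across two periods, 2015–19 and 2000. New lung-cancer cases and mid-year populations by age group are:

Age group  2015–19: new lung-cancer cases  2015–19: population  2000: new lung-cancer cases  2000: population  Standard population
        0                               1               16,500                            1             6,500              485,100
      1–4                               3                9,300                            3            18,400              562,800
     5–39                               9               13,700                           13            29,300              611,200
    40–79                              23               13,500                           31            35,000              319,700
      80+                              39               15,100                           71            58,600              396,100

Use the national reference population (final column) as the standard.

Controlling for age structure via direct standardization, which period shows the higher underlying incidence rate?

Age-specific rates per 100,000 for 2015–19: 6.06, 32.26, 65.69, 170.37, 258.28.
For 2000: 15.38, 16.30, 44.37, 88.57, 121.16.
Standard total = 2,374,900; weights = 0.2043, 0.2370, 0.2574, 0.1346, 0.1668.
2015–19: 0.2043×6.06 + 0.2370×32.26 + 0.2574×65.69 + 0.1346×170.37 + 0.1668×258.28 = 91.8009 per 100,000.
2000: 0.2043×15.38 + 0.2370×16.30 + 0.2574×44.37 + 0.1346×88.57 + 0.1668×121.16 = 50.5559 per 100,000.

2015–19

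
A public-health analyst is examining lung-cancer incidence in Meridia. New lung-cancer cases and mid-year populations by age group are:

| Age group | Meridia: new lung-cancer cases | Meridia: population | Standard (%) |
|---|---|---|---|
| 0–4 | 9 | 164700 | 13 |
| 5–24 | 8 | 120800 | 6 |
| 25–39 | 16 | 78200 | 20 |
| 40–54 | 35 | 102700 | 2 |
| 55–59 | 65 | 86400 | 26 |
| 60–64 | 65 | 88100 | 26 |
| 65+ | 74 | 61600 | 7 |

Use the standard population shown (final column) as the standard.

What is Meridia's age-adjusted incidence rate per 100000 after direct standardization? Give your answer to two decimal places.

Age-specific rates per 100000 for Meridia: 5.46, 6.62, 20.46, 34.08, 75.23, 73.78, 120.13.
Standard weights: 0.13, 0.06, 0.20, 0.02, 0.26, 0.26, 0.07.
Standardized rate: 0.1300×5.46 + 0.0600×6.62 + 0.2000×20.46 + 0.0200×34.08 + 0.2600×75.23 + 0.2600×73.78 + 0.0700×120.13 = 53.0334 per 100000.

53.03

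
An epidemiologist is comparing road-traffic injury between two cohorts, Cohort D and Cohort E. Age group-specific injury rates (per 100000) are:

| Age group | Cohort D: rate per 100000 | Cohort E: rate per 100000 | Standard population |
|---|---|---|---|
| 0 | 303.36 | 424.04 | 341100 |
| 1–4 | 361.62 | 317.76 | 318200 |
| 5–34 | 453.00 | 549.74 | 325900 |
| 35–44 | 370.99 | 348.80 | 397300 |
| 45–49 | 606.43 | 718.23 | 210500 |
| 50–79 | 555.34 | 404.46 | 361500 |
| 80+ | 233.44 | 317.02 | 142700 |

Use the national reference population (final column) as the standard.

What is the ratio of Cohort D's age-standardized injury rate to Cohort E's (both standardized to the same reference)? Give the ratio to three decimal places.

0.966

Standard total = 2097200; weights = 0.1626, 0.1517, 0.1554, 0.1894, 0.1004, 0.1724, 0.0680.
Cohort D: 0.1626×303.36 + 0.1517×361.62 + 0.1554×453.00 + 0.1894×370.99 + 0.1004×606.43 + 0.1724×555.34 + 0.0680×233.44 = 417.3619 per 100000.
Cohort E: 0.1626×424.04 + 0.1517×317.76 + 0.1554×549.74 + 0.1894×348.80 + 0.1004×718.23 + 0.1724×404.46 + 0.0680×317.02 = 432.0657 per 100000.
Ratio = 417.3619 ÷ 432.0657 = 0.96597.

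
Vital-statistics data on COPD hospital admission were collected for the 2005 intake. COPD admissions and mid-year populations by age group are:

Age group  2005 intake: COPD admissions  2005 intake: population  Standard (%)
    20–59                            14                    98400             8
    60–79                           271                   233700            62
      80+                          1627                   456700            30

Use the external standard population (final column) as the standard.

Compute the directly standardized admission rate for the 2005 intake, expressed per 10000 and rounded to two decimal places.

17.99

Age-specific rates per 10000 for the 2005 intake: 1.42, 11.60, 35.63.
Standard weights: 0.08, 0.62, 0.30.
Standardized rate: 0.0800×1.42 + 0.6200×11.60 + 0.3000×35.63 = 17.9909 per 10000.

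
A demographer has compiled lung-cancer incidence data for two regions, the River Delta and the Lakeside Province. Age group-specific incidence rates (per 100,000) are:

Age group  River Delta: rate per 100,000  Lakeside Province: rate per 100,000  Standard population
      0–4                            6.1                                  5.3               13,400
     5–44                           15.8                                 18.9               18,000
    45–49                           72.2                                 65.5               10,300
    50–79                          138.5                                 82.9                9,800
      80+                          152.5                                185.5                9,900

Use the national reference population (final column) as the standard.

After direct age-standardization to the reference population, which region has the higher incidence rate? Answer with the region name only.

Standard total = 61,400; weights = 0.2182, 0.2932, 0.1678, 0.1596, 0.1612.
The River Delta: 0.2182×6.1 + 0.2932×15.8 + 0.1678×72.2 + 0.1596×138.5 + 0.1612×152.5 = 64.7695 per 100,000.
The Lakeside Province: 0.2182×5.3 + 0.2932×18.9 + 0.1678×65.5 + 0.1596×82.9 + 0.1612×185.5 = 60.8264 per 100,000.

River Delta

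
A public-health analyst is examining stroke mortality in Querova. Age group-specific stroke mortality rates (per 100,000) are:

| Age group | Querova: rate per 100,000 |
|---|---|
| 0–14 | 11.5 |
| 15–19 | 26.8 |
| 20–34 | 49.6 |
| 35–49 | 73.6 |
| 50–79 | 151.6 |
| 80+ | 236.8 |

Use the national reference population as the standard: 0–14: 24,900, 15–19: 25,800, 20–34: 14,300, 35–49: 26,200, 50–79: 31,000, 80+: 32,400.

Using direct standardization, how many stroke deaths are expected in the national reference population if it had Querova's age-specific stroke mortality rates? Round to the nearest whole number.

Expected stroke deaths = Σ (standard pop × age-specific rate ÷ 100,000)
= 24,900×11.5/100,000 + 25,800×26.8/100,000 + 14,300×49.6/100,000 + 26,200×73.6/100,000 + 31,000×151.6/100,000 + 32,400×236.8/100,000
= 2.86 + 6.91 + 7.09 + 19.28 + 47.00 + 76.72 = 159.87.

160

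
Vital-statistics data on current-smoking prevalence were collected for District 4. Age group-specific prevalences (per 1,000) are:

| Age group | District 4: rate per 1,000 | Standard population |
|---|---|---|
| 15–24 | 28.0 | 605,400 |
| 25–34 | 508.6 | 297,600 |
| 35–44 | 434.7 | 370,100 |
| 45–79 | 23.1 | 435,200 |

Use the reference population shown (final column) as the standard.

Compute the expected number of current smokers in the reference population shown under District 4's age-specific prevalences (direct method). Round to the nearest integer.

Expected current smokers = Σ (standard pop × age-specific rate ÷ 1,000)
= 605,400×28.0/1,000 + 297,600×508.6/1,000 + 370,100×434.7/1,000 + 435,200×23.1/1,000
= 16951.20 + 151359.36 + 160882.47 + 10053.12 = 339246.15.

339246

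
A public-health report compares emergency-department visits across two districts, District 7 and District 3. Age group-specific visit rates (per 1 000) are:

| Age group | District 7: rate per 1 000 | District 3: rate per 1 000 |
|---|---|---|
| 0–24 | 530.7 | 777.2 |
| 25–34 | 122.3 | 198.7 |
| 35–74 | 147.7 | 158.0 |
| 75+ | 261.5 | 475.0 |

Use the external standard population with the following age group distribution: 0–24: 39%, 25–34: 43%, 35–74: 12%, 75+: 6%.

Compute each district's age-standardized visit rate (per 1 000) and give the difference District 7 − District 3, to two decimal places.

-143.03

Standard weights: 0.39, 0.43, 0.12, 0.06.
District 7: 0.3900×530.7 + 0.4300×122.3 + 0.1200×147.7 + 0.0600×261.5 = 292.9760 per 1 000.
District 3: 0.3900×777.2 + 0.4300×198.7 + 0.1200×158.0 + 0.0600×475.0 = 436.0090 per 1 000.
Difference = 292.9760 − 436.0090 = -143.0330.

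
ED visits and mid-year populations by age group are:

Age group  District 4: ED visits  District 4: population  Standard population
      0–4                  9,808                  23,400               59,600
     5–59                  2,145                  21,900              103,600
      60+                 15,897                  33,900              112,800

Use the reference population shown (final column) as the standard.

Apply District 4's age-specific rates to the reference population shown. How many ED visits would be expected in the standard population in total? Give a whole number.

88024

Age-specific rates per 1,000 for District 4: 419.145, 97.945, 468.938.
Expected ED visits = Σ (standard pop × age-specific rate ÷ 1,000)
= 59,600×419.145/1,000 + 103,600×97.945/1,000 + 112,800×468.938/1,000
= 24981.06 + 10147.12 + 52896.21 = 88024.40.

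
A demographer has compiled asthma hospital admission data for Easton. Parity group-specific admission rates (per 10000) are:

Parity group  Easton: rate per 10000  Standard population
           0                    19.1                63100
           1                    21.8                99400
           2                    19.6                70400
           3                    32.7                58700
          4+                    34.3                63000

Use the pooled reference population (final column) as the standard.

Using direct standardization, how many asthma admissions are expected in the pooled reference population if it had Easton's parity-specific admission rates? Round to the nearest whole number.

Expected asthma admissions = Σ (standard pop × parity-specific rate ÷ 10000)
= 63100×19.1/10000 + 99400×21.8/10000 + 70400×19.6/10000 + 58700×32.7/10000 + 63000×34.3/10000
= 120.52 + 216.69 + 137.98 + 191.95 + 216.09 = 883.24.

883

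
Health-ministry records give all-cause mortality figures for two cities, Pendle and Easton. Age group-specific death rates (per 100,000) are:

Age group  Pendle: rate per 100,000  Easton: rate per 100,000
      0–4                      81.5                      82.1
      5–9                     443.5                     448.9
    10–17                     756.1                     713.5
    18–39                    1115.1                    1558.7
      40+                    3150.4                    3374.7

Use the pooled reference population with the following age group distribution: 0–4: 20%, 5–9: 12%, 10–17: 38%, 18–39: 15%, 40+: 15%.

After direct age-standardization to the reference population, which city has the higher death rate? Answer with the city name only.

Standard weights: 0.20, 0.12, 0.38, 0.15, 0.15.
Pendle: 0.2000×81.5 + 0.1200×443.5 + 0.3800×756.1 + 0.1500×1115.1 + 0.1500×3150.4 = 996.6630 per 100,000.
Easton: 0.2000×82.1 + 0.1200×448.9 + 0.3800×713.5 + 0.1500×1558.7 + 0.1500×3374.7 = 1081.4280 per 100,000.

Easton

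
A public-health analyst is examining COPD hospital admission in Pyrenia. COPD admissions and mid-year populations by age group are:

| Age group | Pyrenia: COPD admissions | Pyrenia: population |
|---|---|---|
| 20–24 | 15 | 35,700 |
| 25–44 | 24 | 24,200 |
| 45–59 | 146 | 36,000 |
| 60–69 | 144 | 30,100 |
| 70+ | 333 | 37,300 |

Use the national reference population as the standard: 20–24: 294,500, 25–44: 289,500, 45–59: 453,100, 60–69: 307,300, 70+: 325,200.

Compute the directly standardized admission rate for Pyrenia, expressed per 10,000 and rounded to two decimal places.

Age-specific rates per 10,000 for Pyrenia: 4.20, 9.92, 40.56, 47.84, 89.28.
Standard total = 1,669,600; weights = 0.1764, 0.1734, 0.2714, 0.1841, 0.1948.
Standardized rate: 0.1764×4.20 + 0.1734×9.92 + 0.2714×40.56 + 0.1841×47.84 + 0.1948×89.28 = 39.6611 per 10,000.

39.66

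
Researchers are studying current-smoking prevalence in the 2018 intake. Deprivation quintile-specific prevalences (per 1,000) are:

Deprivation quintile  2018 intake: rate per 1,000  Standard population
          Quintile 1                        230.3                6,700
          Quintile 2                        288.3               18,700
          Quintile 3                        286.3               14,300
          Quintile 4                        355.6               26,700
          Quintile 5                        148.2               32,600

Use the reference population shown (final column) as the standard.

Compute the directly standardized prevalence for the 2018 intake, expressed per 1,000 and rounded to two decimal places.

256.10

Standard total = 99,000; weights = 0.0677, 0.1889, 0.1444, 0.2697, 0.3293.
Standardized rate: 0.0677×230.3 + 0.1889×288.3 + 0.1444×286.3 + 0.2697×355.6 + 0.3293×148.2 = 256.1025 per 1,000.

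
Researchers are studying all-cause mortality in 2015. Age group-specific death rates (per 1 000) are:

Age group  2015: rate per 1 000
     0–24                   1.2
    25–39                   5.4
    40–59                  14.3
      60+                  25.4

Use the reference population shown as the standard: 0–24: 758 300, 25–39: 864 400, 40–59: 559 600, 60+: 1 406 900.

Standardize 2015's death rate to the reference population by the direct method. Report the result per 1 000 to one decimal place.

13.7

Standard total = 3 589 200; weights = 0.2113, 0.2408, 0.1559, 0.3920.
Standardized rate: 0.2113×1.2 + 0.2408×5.4 + 0.1559×14.3 + 0.3920×25.4 = 13.7399 per 1 000.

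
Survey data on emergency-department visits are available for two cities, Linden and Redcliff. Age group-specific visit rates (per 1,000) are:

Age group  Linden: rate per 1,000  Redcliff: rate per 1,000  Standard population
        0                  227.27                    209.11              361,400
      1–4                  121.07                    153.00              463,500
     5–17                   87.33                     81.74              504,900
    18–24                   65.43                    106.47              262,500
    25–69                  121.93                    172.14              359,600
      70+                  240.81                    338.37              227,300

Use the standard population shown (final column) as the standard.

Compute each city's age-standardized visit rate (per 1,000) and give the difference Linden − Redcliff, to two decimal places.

Standard total = 2,179,200; weights = 0.1658, 0.2127, 0.2317, 0.1205, 0.1650, 0.1043.
Linden: 0.1658×227.27 + 0.2127×121.07 + 0.2317×87.33 + 0.1205×65.43 + 0.1650×121.93 + 0.1043×240.81 = 136.7941 per 1,000.
Redcliff: 0.1658×209.11 + 0.2127×153.00 + 0.2317×81.74 + 0.1205×106.47 + 0.1650×172.14 + 0.1043×338.37 = 162.6835 per 1,000.
Difference = 136.7941 − 162.6835 = -25.8893.

-25.89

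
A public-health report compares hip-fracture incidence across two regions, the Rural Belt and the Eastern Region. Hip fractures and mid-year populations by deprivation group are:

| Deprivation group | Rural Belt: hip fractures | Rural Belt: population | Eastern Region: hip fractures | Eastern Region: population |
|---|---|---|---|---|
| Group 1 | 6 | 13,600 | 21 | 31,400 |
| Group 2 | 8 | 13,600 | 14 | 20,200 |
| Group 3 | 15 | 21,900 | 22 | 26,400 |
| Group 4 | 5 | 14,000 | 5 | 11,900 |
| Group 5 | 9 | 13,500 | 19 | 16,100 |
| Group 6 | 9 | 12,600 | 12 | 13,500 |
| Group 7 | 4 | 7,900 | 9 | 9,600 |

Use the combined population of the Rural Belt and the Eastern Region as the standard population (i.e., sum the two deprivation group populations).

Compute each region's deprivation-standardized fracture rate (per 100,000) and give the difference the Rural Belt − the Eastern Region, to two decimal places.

Deprivation-specific rates per 100,000 for the Rural Belt: 44.12, 58.82, 68.49, 35.71, 66.67, 71.43, 50.63.
For the Eastern Region: 66.88, 69.31, 83.33, 42.02, 118.01, 88.89, 93.75.
Combined standard total = 226,200; weights = 0.1989, 0.1494, 0.2135, 0.1145, 0.1309, 0.1154, 0.0774.
The Rural Belt: 0.1989×44.12 + 0.1494×58.82 + 0.2135×68.49 + 0.1145×35.71 + 0.1309×66.67 + 0.1154×71.43 + 0.0774×50.63 = 57.1638 per 100,000.
The Eastern Region: 0.1989×66.88 + 0.1494×69.31 + 0.2135×83.33 + 0.1145×42.02 + 0.1309×118.01 + 0.1154×88.89 + 0.0774×93.75 = 79.2182 per 100,000.
Difference = 57.1638 − 79.2182 = -22.0544.

-22.05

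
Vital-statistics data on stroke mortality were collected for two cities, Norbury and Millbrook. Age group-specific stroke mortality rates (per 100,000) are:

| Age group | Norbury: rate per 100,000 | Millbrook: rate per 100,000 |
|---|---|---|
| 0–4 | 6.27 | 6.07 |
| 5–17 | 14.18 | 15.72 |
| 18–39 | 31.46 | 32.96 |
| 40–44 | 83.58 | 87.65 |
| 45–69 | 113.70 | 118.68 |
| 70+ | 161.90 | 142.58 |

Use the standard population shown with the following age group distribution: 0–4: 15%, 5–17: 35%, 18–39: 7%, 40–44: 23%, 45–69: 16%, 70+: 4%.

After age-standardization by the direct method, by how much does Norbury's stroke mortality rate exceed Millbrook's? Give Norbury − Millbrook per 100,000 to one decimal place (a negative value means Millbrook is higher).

-1.6

Standard weights: 0.15, 0.35, 0.07, 0.23, 0.16, 0.04.
Norbury: 0.1500×6.27 + 0.3500×14.18 + 0.0700×31.46 + 0.2300×83.58 + 0.1600×113.70 + 0.0400×161.90 = 51.9971 per 100,000.
Millbrook: 0.1500×6.07 + 0.3500×15.72 + 0.0700×32.96 + 0.2300×87.65 + 0.1600×118.68 + 0.0400×142.58 = 53.5712 per 100,000.
Difference = 51.9971 − 53.5712 = -1.5741.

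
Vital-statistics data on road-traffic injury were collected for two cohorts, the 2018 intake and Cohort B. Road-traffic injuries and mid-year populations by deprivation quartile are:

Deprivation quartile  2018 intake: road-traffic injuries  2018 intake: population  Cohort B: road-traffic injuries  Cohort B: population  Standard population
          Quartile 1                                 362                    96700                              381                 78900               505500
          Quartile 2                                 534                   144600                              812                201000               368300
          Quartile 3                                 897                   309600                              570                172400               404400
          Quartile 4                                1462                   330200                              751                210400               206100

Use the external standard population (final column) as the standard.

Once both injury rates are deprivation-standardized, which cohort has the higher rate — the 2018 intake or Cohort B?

Deprivation-specific rates per 100000 for the 2018 intake: 374.35, 369.29, 289.73, 442.76.
For Cohort B: 482.89, 403.98, 330.63, 356.94.
Standard total = 1484300; weights = 0.3406, 0.2481, 0.2725, 0.1389.
The 2018 intake: 0.3406×374.35 + 0.2481×369.29 + 0.2725×289.73 + 0.1389×442.76 = 359.5409 per 100000.
Cohort B: 0.3406×482.89 + 0.2481×403.98 + 0.2725×330.63 + 0.1389×356.94 = 404.3368 per 100000.

Cohort B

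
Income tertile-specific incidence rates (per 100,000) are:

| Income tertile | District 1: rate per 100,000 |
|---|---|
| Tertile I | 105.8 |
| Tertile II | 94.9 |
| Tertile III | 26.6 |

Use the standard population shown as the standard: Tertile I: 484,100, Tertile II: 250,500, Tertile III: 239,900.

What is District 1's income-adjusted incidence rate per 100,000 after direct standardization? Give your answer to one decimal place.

Standard total = 974,500; weights = 0.4968, 0.2571, 0.2462.
Standardized rate: 0.4968×105.8 + 0.2571×94.9 + 0.2462×26.6 = 83.5008 per 100,000.

83.5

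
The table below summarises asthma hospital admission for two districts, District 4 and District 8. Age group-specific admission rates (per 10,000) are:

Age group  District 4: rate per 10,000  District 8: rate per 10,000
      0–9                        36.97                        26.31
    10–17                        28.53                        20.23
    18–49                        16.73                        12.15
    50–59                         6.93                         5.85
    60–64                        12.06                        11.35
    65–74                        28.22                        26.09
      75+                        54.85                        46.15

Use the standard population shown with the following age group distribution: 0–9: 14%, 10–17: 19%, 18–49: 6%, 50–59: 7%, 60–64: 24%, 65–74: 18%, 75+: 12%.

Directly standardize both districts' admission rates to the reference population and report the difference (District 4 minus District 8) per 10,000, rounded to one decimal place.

Standard weights: 0.14, 0.19, 0.06, 0.07, 0.24, 0.18, 0.12.
District 4: 0.1400×36.97 + 0.1900×28.53 + 0.0600×16.73 + 0.0700×6.93 + 0.2400×12.06 + 0.1800×28.22 + 0.1200×54.85 = 26.6414 per 10,000.
District 8: 0.1400×26.31 + 0.1900×20.23 + 0.0600×12.15 + 0.0700×5.85 + 0.2400×11.35 + 0.1800×26.09 + 0.1200×46.15 = 21.6238 per 10,000.
Difference = 26.6414 − 21.6238 = 5.0176.

5.0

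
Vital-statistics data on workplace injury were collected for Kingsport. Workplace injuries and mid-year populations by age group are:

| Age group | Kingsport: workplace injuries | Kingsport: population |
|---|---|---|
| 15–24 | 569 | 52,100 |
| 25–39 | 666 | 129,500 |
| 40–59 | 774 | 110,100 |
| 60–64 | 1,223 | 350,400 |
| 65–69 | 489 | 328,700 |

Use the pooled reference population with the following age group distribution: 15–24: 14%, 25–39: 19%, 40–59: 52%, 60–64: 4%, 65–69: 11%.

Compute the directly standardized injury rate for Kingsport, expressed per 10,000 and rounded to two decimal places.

Age-specific rates per 10,000 for Kingsport: 109.21, 51.43, 70.30, 34.90, 14.88.
Standard weights: 0.14, 0.19, 0.52, 0.04, 0.11.
Standardized rate: 0.1400×109.21 + 0.1900×51.43 + 0.5200×70.30 + 0.0400×34.90 + 0.1100×14.88 = 64.6497 per 10,000.

64.65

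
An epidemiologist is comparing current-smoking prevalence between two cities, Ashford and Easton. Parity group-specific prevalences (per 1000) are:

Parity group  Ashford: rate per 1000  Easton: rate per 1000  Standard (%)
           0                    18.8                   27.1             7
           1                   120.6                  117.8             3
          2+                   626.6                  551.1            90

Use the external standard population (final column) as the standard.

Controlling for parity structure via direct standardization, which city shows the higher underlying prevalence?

Ashford

Standard weights: 0.07, 0.03, 0.90.
Ashford: 0.0700×18.8 + 0.0300×120.6 + 0.9000×626.6 = 568.8740 per 1000.
Easton: 0.0700×27.1 + 0.0300×117.8 + 0.9000×551.1 = 501.4210 per 1000.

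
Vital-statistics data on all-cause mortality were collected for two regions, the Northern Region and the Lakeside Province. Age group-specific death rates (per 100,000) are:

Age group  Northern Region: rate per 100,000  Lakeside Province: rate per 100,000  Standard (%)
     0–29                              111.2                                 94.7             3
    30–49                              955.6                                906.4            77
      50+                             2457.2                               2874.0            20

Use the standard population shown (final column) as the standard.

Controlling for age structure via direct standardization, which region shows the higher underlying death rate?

Lakeside Province

Standard weights: 0.03, 0.77, 0.20.
The Northern Region: 0.0300×111.2 + 0.7700×955.6 + 0.2000×2457.2 = 1230.5880 per 100,000.
The Lakeside Province: 0.0300×94.7 + 0.7700×906.4 + 0.2000×2874.0 = 1275.5690 per 100,000.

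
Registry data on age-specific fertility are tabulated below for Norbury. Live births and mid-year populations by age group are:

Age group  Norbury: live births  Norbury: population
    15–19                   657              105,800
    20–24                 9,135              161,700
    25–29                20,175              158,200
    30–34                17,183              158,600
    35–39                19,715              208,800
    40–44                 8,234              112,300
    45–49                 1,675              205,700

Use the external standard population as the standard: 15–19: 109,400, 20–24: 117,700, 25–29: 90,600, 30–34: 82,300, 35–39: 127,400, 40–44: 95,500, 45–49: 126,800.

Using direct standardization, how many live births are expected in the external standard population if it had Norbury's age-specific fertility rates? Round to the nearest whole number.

Age-specific rates per 1,000 for Norbury: 6.210, 56.494, 127.528, 108.342, 94.420, 73.321, 8.143.
Expected live births = Σ (standard pop × age-specific rate ÷ 1,000)
= 109,400×6.210/1,000 + 117,700×56.494/1,000 + 90,600×127.528/1,000 + 82,300×108.342/1,000 + 127,400×94.420/1,000 + 95,500×73.321/1,000 + 126,800×8.143/1,000
= 679.36 + 6649.29 + 11554.08 + 8916.53 + 12029.17 + 7002.20 + 1032.52 = 47863.14.

47863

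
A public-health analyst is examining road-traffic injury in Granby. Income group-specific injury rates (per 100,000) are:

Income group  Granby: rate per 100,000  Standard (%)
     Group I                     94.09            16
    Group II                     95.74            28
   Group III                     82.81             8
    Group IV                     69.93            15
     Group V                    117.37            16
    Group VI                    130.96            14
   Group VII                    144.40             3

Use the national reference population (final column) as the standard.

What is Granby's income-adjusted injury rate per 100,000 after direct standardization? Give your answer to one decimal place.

Standard weights: 0.16, 0.28, 0.08, 0.15, 0.16, 0.14, 0.03.
Standardized rate: 0.1600×94.09 + 0.2800×95.74 + 0.0800×82.81 + 0.1500×69.93 + 0.1600×117.37 + 0.1400×130.96 + 0.0300×144.40 = 100.4215 per 100,000.

100.4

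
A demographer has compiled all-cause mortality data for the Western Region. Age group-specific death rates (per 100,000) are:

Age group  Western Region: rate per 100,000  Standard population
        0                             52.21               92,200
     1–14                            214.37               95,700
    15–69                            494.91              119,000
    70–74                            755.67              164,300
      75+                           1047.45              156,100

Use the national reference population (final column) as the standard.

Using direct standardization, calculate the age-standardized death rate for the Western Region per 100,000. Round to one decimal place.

592.8

Standard total = 627,300; weights = 0.1470, 0.1526, 0.1897, 0.2619, 0.2488.
Standardized rate: 0.1470×52.21 + 0.1526×214.37 + 0.1897×494.91 + 0.2619×755.67 + 0.2488×1047.45 = 592.8372 per 100,000.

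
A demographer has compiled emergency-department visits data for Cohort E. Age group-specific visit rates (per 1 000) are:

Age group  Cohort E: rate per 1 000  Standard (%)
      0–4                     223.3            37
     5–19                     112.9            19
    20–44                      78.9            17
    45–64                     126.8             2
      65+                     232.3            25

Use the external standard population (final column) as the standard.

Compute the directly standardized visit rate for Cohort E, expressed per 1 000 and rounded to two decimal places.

178.10

Standard weights: 0.37, 0.19, 0.17, 0.02, 0.25.
Standardized rate: 0.3700×223.3 + 0.1900×112.9 + 0.1700×78.9 + 0.0200×126.8 + 0.2500×232.3 = 178.0960 per 1 000.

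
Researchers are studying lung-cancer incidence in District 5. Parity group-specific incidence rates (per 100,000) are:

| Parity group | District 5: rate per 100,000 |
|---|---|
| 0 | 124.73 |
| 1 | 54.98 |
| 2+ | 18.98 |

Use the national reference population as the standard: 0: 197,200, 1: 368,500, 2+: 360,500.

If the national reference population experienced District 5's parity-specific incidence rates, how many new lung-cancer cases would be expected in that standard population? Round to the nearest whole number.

Expected new lung-cancer cases = Σ (standard pop × parity-specific rate ÷ 100,000)
= 197,200×124.73/100,000 + 368,500×54.98/100,000 + 360,500×18.98/100,000
= 245.97 + 202.60 + 68.42 = 516.99.

517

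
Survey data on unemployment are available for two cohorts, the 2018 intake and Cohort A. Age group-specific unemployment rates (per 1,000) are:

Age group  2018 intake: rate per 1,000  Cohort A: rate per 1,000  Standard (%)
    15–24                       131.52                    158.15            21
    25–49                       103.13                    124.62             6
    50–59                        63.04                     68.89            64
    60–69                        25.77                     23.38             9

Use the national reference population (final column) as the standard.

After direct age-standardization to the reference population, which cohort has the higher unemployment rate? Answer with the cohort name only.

Cohort A

Standard weights: 0.21, 0.06, 0.64, 0.09.
The 2018 intake: 0.2100×131.52 + 0.0600×103.13 + 0.6400×63.04 + 0.0900×25.77 = 76.4719 per 1,000.
Cohort A: 0.2100×158.15 + 0.0600×124.62 + 0.6400×68.89 + 0.0900×23.38 = 86.8825 per 1,000.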